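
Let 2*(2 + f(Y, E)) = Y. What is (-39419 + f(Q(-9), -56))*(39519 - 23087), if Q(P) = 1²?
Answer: -647757656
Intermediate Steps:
Q(P) = 1
f(Y, E) = -2 + Y/2
(-39419 + f(Q(-9), -56))*(39519 - 23087) = (-39419 + (-2 + (½)*1))*(39519 - 23087) = (-39419 + (-2 + ½))*16432 = (-39419 - 3/2)*16432 = -78841/2*16432 = -647757656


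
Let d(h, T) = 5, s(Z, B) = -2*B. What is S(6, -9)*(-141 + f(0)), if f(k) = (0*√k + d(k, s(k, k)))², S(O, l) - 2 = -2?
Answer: 0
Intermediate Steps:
S(O, l) = 0 (S(O, l) = 2 - 2 = 0)
f(k) = 25 (f(k) = (0*√k + 5)² = (0 + 5)² = 5² = 25)
S(6, -9)*(-141 + f(0)) = 0*(-141 + 25) = 0*(-116) = 0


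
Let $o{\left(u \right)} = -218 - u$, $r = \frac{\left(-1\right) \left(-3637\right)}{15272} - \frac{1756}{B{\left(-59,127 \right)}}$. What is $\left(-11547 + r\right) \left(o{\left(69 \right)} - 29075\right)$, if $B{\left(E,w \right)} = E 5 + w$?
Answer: $\frac{54317246555323}{160356} \approx 3.3873 \cdot 10^{8}$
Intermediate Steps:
$B{\left(E,w \right)} = w + 5 E$ ($B{\left(E,w \right)} = 5 E + w = w + 5 E$)
$r = \frac{3428581}{320712}$ ($r = \frac{\left(-1\right) \left(-3637\right)}{15272} - \frac{1756}{127 + 5 \left(-59\right)} = 3637 \cdot \frac{1}{15272} - \frac{1756}{127 - 295} = \frac{3637}{15272} - \frac{1756}{-168} = \frac{3637}{15272} - - \frac{439}{42} = \frac{3637}{15272} + \frac{439}{42} = \frac{3428581}{320712} \approx 10.691$)
$\left(-11547 + r\right) \left(o{\left(69 \right)} - 29075\right) = \left(-11547 + \frac{3428581}{320712}\right) \left(\left(-218 - 69\right) - 29075\right) = - \frac{3699832883 \left(\left(-218 - 69\right) - 29075\right)}{320712} = - \frac{3699832883 \left(-287 - 29075\right)}{320712} = \left(- \frac{3699832883}{320712}\right) \left(-29362\right) = \frac{54317246555323}{160356}$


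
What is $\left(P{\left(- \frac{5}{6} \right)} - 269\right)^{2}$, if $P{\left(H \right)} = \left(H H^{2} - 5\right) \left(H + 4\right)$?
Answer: $\frac{138026367361}{1679616} \approx 82177.0$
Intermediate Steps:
$P{\left(H \right)} = \left(-5 + H^{3}\right) \left(4 + H\right)$ ($P{\left(H \right)} = \left(H^{3} - 5\right) \left(4 + H\right) = \left(-5 + H^{3}\right) \left(4 + H\right)$)
$\left(P{\left(- \frac{5}{6} \right)} - 269\right)^{2} = \left(\left(-20 + \left(- \frac{5}{6}\right)^{4} - 5 \left(- \frac{5}{6}\right) + 4 \left(- \frac{5}{6}\right)^{3}\right) - 269\right)^{2} = \left(\left(-20 + \left(\left(-5\right) \frac{1}{6}\right)^{4} - 5 \left(\left(-5\right) \frac{1}{6}\right) + 4 \left(\left(-5\right) \frac{1}{6}\right)^{3}\right) - 269\right)^{2} = \left(\left(-20 + \left(- \frac{5}{6}\right)^{4} - - \frac{25}{6} + 4 \left(- \frac{5}{6}\right)^{3}\right) - 269\right)^{2} = \left(\left(-20 + \frac{625}{1296} + \frac{25}{6} + 4 \left(- \frac{125}{216}\right)\right) - 269\right)^{2} = \left(\left(-20 + \frac{625}{1296} + \frac{25}{6} - \frac{125}{54}\right) - 269\right)^{2} = \left(- \frac{22895}{1296} - 269\right)^{2} = \left(- \frac{371519}{1296}\right)^{2} = \frac{138026367361}{1679616}$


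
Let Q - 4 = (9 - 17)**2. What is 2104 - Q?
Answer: 2036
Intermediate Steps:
Q = 68 (Q = 4 + (9 - 17)**2 = 4 + (-8)**2 = 4 + 64 = 68)
2104 - Q = 2104 - 1*68 = 2104 - 68 = 2036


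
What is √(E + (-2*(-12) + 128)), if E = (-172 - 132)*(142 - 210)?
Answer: 2*√5206 ≈ 144.31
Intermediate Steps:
E = 20672 (E = -304*(-68) = 20672)
√(E + (-2*(-12) + 128)) = √(20672 + (-2*(-12) + 128)) = √(20672 + (24 + 128)) = √(20672 + 152) = √20824 = 2*√5206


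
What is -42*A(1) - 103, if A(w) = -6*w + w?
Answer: 107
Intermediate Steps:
A(w) = -5*w
-42*A(1) - 103 = -(-210) - 103 = -42*(-5) - 103 = 210 - 103 = 107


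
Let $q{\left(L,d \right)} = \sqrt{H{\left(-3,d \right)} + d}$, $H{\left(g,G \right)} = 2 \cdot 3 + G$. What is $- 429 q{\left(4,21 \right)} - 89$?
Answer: $-89 - 1716 \sqrt{3} \approx -3061.2$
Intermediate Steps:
$H{\left(g,G \right)} = 6 + G$
$q{\left(L,d \right)} = \sqrt{6 + 2 d}$ ($q{\left(L,d \right)} = \sqrt{\left(6 + d\right) + d} = \sqrt{6 + 2 d}$)
$- 429 q{\left(4,21 \right)} - 89 = - 429 \sqrt{6 + 2 \cdot 21} - 89 = - 429 \sqrt{6 + 42} - 89 = - 429 \sqrt{48} - 89 = - 429 \cdot 4 \sqrt{3} - 89 = - 1716 \sqrt{3} - 89 = -89 - 1716 \sqrt{3}$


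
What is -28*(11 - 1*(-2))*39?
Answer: -14196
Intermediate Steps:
-28*(11 - 1*(-2))*39 = -28*(11 + 2)*39 = -28*13*39 = -364*39 = -14196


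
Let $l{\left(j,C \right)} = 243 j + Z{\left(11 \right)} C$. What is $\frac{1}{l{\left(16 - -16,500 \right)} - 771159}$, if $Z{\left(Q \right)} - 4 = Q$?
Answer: $- \frac{1}{755883} \approx -1.323 \cdot 10^{-6}$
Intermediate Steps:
$Z{\left(Q \right)} = 4 + Q$
$l{\left(j,C \right)} = 15 C + 243 j$ ($l{\left(j,C \right)} = 243 j + \left(4 + 11\right) C = 243 j + 15 C = 15 C + 243 j$)
$\frac{1}{l{\left(16 - -16,500 \right)} - 771159} = \frac{1}{\left(15 \cdot 500 + 243 \left(16 - -16\right)\right) - 771159} = \frac{1}{\left(7500 + 243 \left(16 + 16\right)\right) - 771159} = \frac{1}{\left(7500 + 243 \cdot 32\right) - 771159} = \frac{1}{\left(7500 + 7776\right) - 771159} = \frac{1}{15276 - 771159} = \frac{1}{-755883} = - \frac{1}{755883}$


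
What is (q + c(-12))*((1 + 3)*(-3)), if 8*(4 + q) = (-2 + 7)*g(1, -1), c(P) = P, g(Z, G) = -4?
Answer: 222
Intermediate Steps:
q = -13/2 (q = -4 + ((-2 + 7)*(-4))/8 = -4 + (5*(-4))/8 = -4 + (⅛)*(-20) = -4 - 5/2 = -13/2 ≈ -6.5000)
(q + c(-12))*((1 + 3)*(-3)) = (-13/2 - 12)*((1 + 3)*(-3)) = -74*(-3) = -37/2*(-12) = 222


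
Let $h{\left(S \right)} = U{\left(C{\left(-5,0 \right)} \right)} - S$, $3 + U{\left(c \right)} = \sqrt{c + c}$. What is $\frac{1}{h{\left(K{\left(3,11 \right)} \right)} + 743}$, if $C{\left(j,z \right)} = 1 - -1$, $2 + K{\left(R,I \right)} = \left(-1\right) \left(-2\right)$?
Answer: $\frac{1}{742} \approx 0.0013477$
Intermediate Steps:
$K{\left(R,I \right)} = 0$ ($K{\left(R,I \right)} = -2 - -2 = -2 + 2 = 0$)
$C{\left(j,z \right)} = 2$ ($C{\left(j,z \right)} = 1 + 1 = 2$)
$U{\left(c \right)} = -3 + \sqrt{2} \sqrt{c}$ ($U{\left(c \right)} = -3 + \sqrt{c + c} = -3 + \sqrt{2 c} = -3 + \sqrt{2} \sqrt{c}$)
$h{\left(S \right)} = -1 - S$ ($h{\left(S \right)} = \left(-3 + \sqrt{2} \sqrt{2}\right) - S = \left(-3 + 2\right) - S = -1 - S$)
$\frac{1}{h{\left(K{\left(3,11 \right)} \right)} + 743} = \frac{1}{\left(-1 - 0\right) + 743} = \frac{1}{\left(-1 + 0\right) + 743} = \frac{1}{-1 + 743} = \frac{1}{742}$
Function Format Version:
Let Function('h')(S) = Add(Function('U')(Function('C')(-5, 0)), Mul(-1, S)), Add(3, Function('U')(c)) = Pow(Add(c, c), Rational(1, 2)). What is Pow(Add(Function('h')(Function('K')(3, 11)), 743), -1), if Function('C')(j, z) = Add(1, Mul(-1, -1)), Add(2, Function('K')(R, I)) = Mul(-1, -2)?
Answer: Rational(1, 742) ≈ 0.0013477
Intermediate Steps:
Function('K')(R, I) = 0 (Function('K')(R, I) = Add(-2, Mul(-1, -2)) = Add(-2, 2) = 0)
Function('C')(j, z) = 2 (Function('C')(j, z) = Add(1, 1) = 2)
Function('U')(c) = Add(-3, Mul(Pow(2, Rational(1, 2)), Pow(c, Rational(1, 2)))) (Function('U')(c) = Add(-3, Pow(Add(c, c), Rational(1, 2))) = Add(-3, Pow(Mul(2, c), Rational(1, 2))) = Add(-3, Mul(Pow(2, Rational(1, 2)), Pow(c, Rational(1, 2)))))
Function('h')(S) = Add(-1, Mul(-1, S)) (Function('h')(S) = Add(Add(-3, Mul(Pow(2, Rational(1, 2)), Pow(2, Rational(1, 2)))), Mul(-1, S)) = Add(Add(-3, 2), Mul(-1, S)) = Add(-1, Mul(-1, S)))
Pow(Add(Function('h')(Function('K')(3, 11)), 743), -1) = Pow(Add(Add(-1, Mul(-1, 0)), 743), -1) = Pow(Add(Add(-1, 0), 743), -1) = Pow(Add(-1, 743), -1) = Pow(742, -1) = Rational(1, 742)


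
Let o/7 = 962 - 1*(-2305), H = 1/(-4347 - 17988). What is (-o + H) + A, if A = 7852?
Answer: -335404696/22335 ≈ -15017.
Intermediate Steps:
H = -1/22335 (H = 1/(-22335) = -1/22335 ≈ -4.4773e-5)
o = 22869 (o = 7*(962 - 1*(-2305)) = 7*(962 + 2305) = 7*3267 = 22869)
(-o + H) + A = (-1*22869 - 1/22335) + 7852 = (-22869 - 1/22335) + 7852 = -510779116/22335 + 7852 = -335404696/22335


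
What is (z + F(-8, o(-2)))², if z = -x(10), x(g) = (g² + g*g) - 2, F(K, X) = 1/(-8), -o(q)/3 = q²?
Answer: 2512225/64 ≈ 39254.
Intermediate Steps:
o(q) = -3*q²
F(K, X) = -⅛
x(g) = -2 + 2*g² (x(g) = (g² + g²) - 2 = 2*g² - 2 = -2 + 2*g²)
z = -198 (z = -(-2 + 2*10²) = -(-2 + 2*100) = -(-2 + 200) = -1*198 = -198)
(z + F(-8, o(-2)))² = (-198 - ⅛)² = (-1585/8)² = 2512225/64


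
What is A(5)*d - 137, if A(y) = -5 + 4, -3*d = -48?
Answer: -153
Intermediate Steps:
d = 16 (d = -⅓*(-48) = 16)
A(y) = -1
A(5)*d - 137 = -1*16 - 137 = -16 - 137 = -153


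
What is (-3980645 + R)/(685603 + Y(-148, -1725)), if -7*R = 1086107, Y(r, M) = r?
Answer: -28950622/4798185 ≈ -6.0337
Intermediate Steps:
R = -1086107/7 (R = -1/7*1086107 = -1086107/7 ≈ -1.5516e+5)
(-3980645 + R)/(685603 + Y(-148, -1725)) = (-3980645 - 1086107/7)/(685603 - 148) = -28950622/7/685455 = -28950622/7*1/685455 = -28950622/4798185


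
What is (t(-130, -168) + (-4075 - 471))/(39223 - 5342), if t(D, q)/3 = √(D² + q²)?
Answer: -4546/33881 + 6*√11281/33881 ≈ -0.11537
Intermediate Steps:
t(D, q) = 3*√(D² + q²)
(t(-130, -168) + (-4075 - 471))/(39223 - 5342) = (3*√((-130)² + (-168)²) + (-4075 - 471))/(39223 - 5342) = (3*√(16900 + 28224) - 4546)/33881 = (3*√45124 - 4546)*(1/33881) = (3*(2*√11281) - 4546)*(1/33881) = (6*√11281 - 4546)*(1/33881) = (-4546 + 6*√11281)*(1/33881) = -4546/33881 + 6*√11281/33881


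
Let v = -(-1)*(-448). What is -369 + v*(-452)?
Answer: 202127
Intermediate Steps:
v = -448 (v = -1*448 = -448)
-369 + v*(-452) = -369 - 448*(-452) = -369 + 202496 = 202127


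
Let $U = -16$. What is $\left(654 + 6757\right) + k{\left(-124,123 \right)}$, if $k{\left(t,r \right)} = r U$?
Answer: $5443$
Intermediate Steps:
$k{\left(t,r \right)} = - 16 r$ ($k{\left(t,r \right)} = r \left(-16\right) = - 16 r$)
$\left(654 + 6757\right) + k{\left(-124,123 \right)} = \left(654 + 6757\right) - 1968 = 7411 - 1968 = 5443$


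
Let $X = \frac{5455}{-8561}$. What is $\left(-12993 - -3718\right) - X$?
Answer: $- \frac{79397820}{8561} \approx -9274.4$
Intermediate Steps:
$X = - \frac{5455}{8561}$ ($X = 5455 \left(- \frac{1}{8561}\right) = - \frac{5455}{8561} \approx -0.63719$)
$\left(-12993 - -3718\right) - X = \left(-12993 - -3718\right) - - \frac{5455}{8561} = \left(-12993 + 3718\right) + \frac{5455}{8561} = -9275 + \frac{5455}{8561} = - \frac{79397820}{8561}$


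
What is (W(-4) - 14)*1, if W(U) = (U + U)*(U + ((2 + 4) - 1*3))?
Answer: -6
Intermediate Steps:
W(U) = 2*U*(3 + U) (W(U) = (2*U)*(U + (6 - 3)) = (2*U)*(U + 3) = (2*U)*(3 + U) = 2*U*(3 + U))
(W(-4) - 14)*1 = (2*(-4)*(3 - 4) - 14)*1 = (2*(-4)*(-1) - 14)*1 = (8 - 14)*1 = -6*1 = -6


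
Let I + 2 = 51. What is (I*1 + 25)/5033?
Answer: 74/5033 ≈ 0.014703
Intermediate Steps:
I = 49 (I = -2 + 51 = 49)
(I*1 + 25)/5033 = (49*1 + 25)/5033 = (49 + 25)*(1/5033) = 74*(1/5033) = 74/5033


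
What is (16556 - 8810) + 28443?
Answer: 36189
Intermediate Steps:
(16556 - 8810) + 28443 = 7746 + 28443 = 36189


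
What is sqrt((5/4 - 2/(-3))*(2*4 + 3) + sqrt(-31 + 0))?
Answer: sqrt(759 + 36*I*sqrt(31))/6 ≈ 4.6308 + 0.60116*I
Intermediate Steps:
sqrt((5/4 - 2/(-3))*(2*4 + 3) + sqrt(-31 + 0)) = sqrt((5*(1/4) - 2*(-1/3))*(8 + 3) + sqrt(-31)) = sqrt((5/4 + 2/3)*11 + I*sqrt(31)) = sqrt((23/12)*11 + I*sqrt(31)) = sqrt(253/12 + I*sqrt(31))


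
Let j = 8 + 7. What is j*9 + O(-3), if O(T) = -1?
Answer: 134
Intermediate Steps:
j = 15
j*9 + O(-3) = 15*9 - 1 = 135 - 1 = 134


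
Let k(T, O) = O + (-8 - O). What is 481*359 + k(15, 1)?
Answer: 172671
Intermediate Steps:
k(T, O) = -8
481*359 + k(15, 1) = 481*359 - 8 = 172679 - 8 = 172671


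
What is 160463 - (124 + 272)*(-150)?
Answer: 219863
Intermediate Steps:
160463 - (124 + 272)*(-150) = 160463 - 396*(-150) = 160463 - 1*(-59400) = 160463 + 59400 = 219863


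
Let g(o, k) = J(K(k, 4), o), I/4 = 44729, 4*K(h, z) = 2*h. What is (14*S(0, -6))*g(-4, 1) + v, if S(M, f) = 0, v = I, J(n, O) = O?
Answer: 178916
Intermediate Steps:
K(h, z) = h/2 (K(h, z) = (2*h)/4 = h/2)
I = 178916 (I = 4*44729 = 178916)
v = 178916
g(o, k) = o
(14*S(0, -6))*g(-4, 1) + v = (14*0)*(-4) + 178916 = 0*(-4) + 178916 = 0 + 178916 = 178916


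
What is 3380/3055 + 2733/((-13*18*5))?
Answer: -22537/18330 ≈ -1.2295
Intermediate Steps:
3380/3055 + 2733/((-13*18*5)) = 3380*(1/3055) + 2733/((-234*5)) = 52/47 + 2733/(-1170) = 52/47 + 2733*(-1/1170) = 52/47 - 911/390 = -22537/18330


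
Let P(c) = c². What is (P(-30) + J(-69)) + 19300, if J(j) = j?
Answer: 20131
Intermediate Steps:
(P(-30) + J(-69)) + 19300 = ((-30)² - 69) + 19300 = (900 - 69) + 19300 = 831 + 19300 = 20131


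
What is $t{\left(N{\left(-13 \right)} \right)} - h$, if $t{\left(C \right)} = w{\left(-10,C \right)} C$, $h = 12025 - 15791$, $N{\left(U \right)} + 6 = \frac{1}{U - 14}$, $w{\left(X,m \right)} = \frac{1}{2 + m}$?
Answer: $\frac{410657}{109} \approx 3767.5$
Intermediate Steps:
$N{\left(U \right)} = -6 + \frac{1}{-14 + U}$ ($N{\left(U \right)} = -6 + \frac{1}{U - 14} = -6 + \frac{1}{-14 + U}$)
$h = -3766$ ($h = 12025 - 15791 = -3766$)
$t{\left(C \right)} = \frac{C}{2 + C}$
$t{\left(N{\left(-13 \right)} \right)} - h = \frac{\frac{1}{-14 - 13} \left(85 - -78\right)}{2 + \frac{85 - -78}{-14 - 13}} - -3766 = \frac{\frac{1}{-27} \left(85 + 78\right)}{2 + \frac{85 + 78}{-27}} + 3766 = \frac{\left(- \frac{1}{27}\right) 163}{2 - \frac{163}{27}} + 3766 = - \frac{163}{27 \left(2 - \frac{163}{27}\right)} + 3766 = - \frac{163}{27 \left(- \frac{109}{27}\right)} + 3766 = \left(- \frac{163}{27}\right) \left(- \frac{27}{109}\right) + 3766 = \frac{163}{109} + 3766 = \frac{410657}{109}$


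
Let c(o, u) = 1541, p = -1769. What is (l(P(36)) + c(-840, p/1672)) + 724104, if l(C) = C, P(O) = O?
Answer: 725681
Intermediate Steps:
(l(P(36)) + c(-840, p/1672)) + 724104 = (36 + 1541) + 724104 = 1577 + 724104 = 725681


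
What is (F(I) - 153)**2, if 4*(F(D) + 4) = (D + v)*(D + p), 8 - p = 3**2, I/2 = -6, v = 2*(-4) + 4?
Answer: 11025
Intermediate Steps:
v = -4 (v = -8 + 4 = -4)
I = -12 (I = 2*(-6) = -12)
p = -1 (p = 8 - 1*3**2 = 8 - 1*9 = 8 - 9 = -1)
F(D) = -4 + (-1 + D)*(-4 + D)/4 (F(D) = -4 + ((D - 4)*(D - 1))/4 = -4 + ((-4 + D)*(-1 + D))/4 = -4 + ((-1 + D)*(-4 + D))/4 = -4 + (-1 + D)*(-4 + D)/4)
(F(I) - 153)**2 = ((-3 - 5/4*(-12) + (1/4)*(-12)**2) - 153)**2 = ((-3 + 15 + (1/4)*144) - 153)**2 = ((-3 + 15 + 36) - 153)**2 = (48 - 153)**2 = (-105)**2 = 11025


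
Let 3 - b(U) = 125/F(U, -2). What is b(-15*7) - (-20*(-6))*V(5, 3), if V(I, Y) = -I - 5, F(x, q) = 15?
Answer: 3584/3 ≈ 1194.7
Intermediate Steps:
V(I, Y) = -5 - I
b(U) = -16/3 (b(U) = 3 - 125/15 = 3 - 1*25/3 = 3 - 25/3 = -16/3)
b(-15*7) - (-20*(-6))*V(5, 3) = -16/3 - (-20*(-6))*(-5 - 1*5) = -16/3 - 120*(-5 - 5) = -16/3 - 120*(-10) = -16/3 - 1*(-1200) = -16/3 + 1200 = 3584/3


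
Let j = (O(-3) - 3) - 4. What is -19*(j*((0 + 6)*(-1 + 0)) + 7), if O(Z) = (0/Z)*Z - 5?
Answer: -1501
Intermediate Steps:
O(Z) = -5 (O(Z) = 0*Z - 5 = 0 - 5 = -5)
j = -12 (j = (-5 - 3) - 4 = -8 - 4 = -12)
-19*(j*((0 + 6)*(-1 + 0)) + 7) = -19*(-12*(0 + 6)*(-1 + 0) + 7) = -19*(-72*(-1) + 7) = -19*(-12*(-6) + 7) = -19*(72 + 7) = -19*79 = -1501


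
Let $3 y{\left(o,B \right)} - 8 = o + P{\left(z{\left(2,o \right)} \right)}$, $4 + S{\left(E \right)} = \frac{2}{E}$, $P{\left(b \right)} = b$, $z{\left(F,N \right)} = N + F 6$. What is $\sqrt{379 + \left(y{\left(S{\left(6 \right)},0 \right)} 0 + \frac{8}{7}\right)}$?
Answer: $\frac{\sqrt{18627}}{7} \approx 19.497$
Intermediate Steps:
$z{\left(F,N \right)} = N + 6 F$
$S{\left(E \right)} = -4 + \frac{2}{E}$
$y{\left(o,B \right)} = \frac{20}{3} + \frac{2 o}{3}$ ($y{\left(o,B \right)} = \frac{8}{3} + \frac{o + \left(o + 6 \cdot 2\right)}{3} = \frac{8}{3} + \frac{o + \left(o + 12\right)}{3} = \frac{8}{3} + \frac{o + \left(12 + o\right)}{3} = \frac{8}{3} + \frac{12 + 2 o}{3} = \frac{8}{3} + \left(4 + \frac{2 o}{3}\right) = \frac{20}{3} + \frac{2 o}{3}$)
$\sqrt{379 + \left(y{\left(S{\left(6 \right)},0 \right)} 0 + \frac{8}{7}\right)} = \sqrt{379 + \left(\left(\frac{20}{3} + \frac{2 \left(-4 + \frac{2}{6}\right)}{3}\right) 0 + \frac{8}{7}\right)} = \sqrt{379 + \left(\left(\frac{20}{3} + \frac{2 \left(-4 + 2 \cdot \frac{1}{6}\right)}{3}\right) 0 + 8 \cdot \frac{1}{7}\right)} = \sqrt{379 + \left(\left(\frac{20}{3} + \frac{2 \left(-4 + \frac{1}{3}\right)}{3}\right) 0 + \frac{8}{7}\right)} = \sqrt{379 + \left(\left(\frac{20}{3} + \frac{2}{3} \left(- \frac{11}{3}\right)\right) 0 + \frac{8}{7}\right)} = \sqrt{379 + \left(\left(\frac{20}{3} - \frac{22}{9}\right) 0 + \frac{8}{7}\right)} = \sqrt{379 + \left(\frac{38}{9} \cdot 0 + \frac{8}{7}\right)} = \sqrt{379 + \left(0 + \frac{8}{7}\right)} = \sqrt{379 + \frac{8}{7}} = \sqrt{\frac{2661}{7}} = \frac{\sqrt{18627}}{7}$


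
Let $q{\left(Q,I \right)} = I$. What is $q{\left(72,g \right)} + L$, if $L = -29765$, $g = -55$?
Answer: $-29820$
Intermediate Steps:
$q{\left(72,g \right)} + L = -55 - 29765 = -29820$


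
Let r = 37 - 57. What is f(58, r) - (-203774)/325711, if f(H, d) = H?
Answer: 19095012/325711 ≈ 58.626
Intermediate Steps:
r = -20
f(58, r) - (-203774)/325711 = 58 - (-203774)/325711 = 58 - 1*(-203774/325711) = 58 + 203774/325711 = 19095012/325711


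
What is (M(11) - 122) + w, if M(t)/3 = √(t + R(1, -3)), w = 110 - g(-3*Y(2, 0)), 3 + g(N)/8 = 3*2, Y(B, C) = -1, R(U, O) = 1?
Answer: -36 + 6*√3 ≈ -25.608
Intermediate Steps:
g(N) = 24 (g(N) = -24 + 8*(3*2) = -24 + 8*6 = -24 + 48 = 24)
w = 86 (w = 110 - 1*24 = 110 - 24 = 86)
M(t) = 3*√(1 + t) (M(t) = 3*√(t + 1) = 3*√(1 + t))
(M(11) - 122) + w = (3*√(1 + 11) - 122) + 86 = (3*√12 - 122) + 86 = (3*(2*√3) - 122) + 86 = (6*√3 - 122) + 86 = (-122 + 6*√3) + 86 = -36 + 6*√3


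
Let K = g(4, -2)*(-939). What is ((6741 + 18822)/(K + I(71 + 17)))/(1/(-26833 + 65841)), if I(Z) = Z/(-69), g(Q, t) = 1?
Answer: -68804143776/64879 ≈ -1.0605e+6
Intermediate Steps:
I(Z) = -Z/69 (I(Z) = Z*(-1/69) = -Z/69)
K = -939 (K = 1*(-939) = -939)
((6741 + 18822)/(K + I(71 + 17)))/(1/(-26833 + 65841)) = ((6741 + 18822)/(-939 - (71 + 17)/69))/(1/(-26833 + 65841)) = (25563/(-939 - 1/69*88))/(1/39008) = (25563/(-939 - 88/69))/(1/39008) = (25563/(-64879/69))*39008 = (25563*(-69/64879))*39008 = -1763847/64879*39008 = -68804143776/64879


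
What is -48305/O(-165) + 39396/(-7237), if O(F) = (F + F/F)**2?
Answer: -1409178101/194646352 ≈ -7.2397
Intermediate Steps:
O(F) = (1 + F)**2 (O(F) = (F + 1)**2 = (1 + F)**2)
-48305/O(-165) + 39396/(-7237) = -48305/(1 - 165)**2 + 39396/(-7237) = -48305/((-164)**2) + 39396*(-1/7237) = -48305/26896 - 39396/7237 = -1409178101/194646352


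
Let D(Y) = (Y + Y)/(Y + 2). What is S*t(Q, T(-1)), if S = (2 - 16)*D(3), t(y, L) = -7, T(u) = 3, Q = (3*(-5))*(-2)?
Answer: 588/5 ≈ 117.60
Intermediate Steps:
Q = 30 (Q = -15*(-2) = 30)
D(Y) = 2*Y/(2 + Y) (D(Y) = (2*Y)/(2 + Y) = 2*Y/(2 + Y))
S = -84/5 (S = (2 - 16)*(2*3/(2 + 3)) = -28*3/5 = -14*6/5 = -84/5 ≈ -16.800)
S*t(Q, T(-1)) = -84/5*(-7) = 588/5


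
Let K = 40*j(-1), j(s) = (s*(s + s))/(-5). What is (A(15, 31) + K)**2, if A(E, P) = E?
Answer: 1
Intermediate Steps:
j(s) = -2*s**2/5 (j(s) = (s*(2*s))*(-1/5) = (2*s**2)*(-1/5) = -2*s**2/5)
K = -16 (K = 40*(-2/5*(-1)**2) = 40*(-2/5*1) = 40*(-2/5) = -16)
(A(15, 31) + K)**2 = (15 - 16)**2 = (-1)**2 = 1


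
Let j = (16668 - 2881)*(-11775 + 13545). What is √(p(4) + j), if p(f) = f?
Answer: √24402994 ≈ 4939.9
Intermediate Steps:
j = 24402990 (j = 13787*1770 = 24402990)
√(p(4) + j) = √(4 + 24402990) = √24402994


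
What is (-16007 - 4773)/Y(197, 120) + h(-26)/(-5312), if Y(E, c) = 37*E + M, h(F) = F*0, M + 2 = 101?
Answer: -5195/1847 ≈ -2.8127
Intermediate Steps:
M = 99 (M = -2 + 101 = 99)
h(F) = 0
Y(E, c) = 99 + 37*E (Y(E, c) = 37*E + 99 = 99 + 37*E)
(-16007 - 4773)/Y(197, 120) + h(-26)/(-5312) = (-16007 - 4773)/(99 + 37*197) + 0/(-5312) = -20780/(99 + 7289) + 0*(-1/5312) = -20780/7388 + 0 = -20780*1/7388 + 0 = -5195/1847 + 0 = -5195/1847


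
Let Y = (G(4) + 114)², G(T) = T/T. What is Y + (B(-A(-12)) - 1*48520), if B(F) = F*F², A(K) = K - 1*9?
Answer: -26034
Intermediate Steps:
A(K) = -9 + K (A(K) = K - 9 = -9 + K)
G(T) = 1
B(F) = F³
Y = 13225 (Y = (1 + 114)² = 115² = 13225)
Y + (B(-A(-12)) - 1*48520) = 13225 + ((-(-9 - 12))³ - 1*48520) = 13225 + ((-1*(-21))³ - 48520) = 13225 + (21³ - 48520) = 13225 + (9261 - 48520) = 13225 - 39259 = -26034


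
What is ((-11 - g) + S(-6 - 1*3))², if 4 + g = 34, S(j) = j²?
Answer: 1600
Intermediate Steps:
g = 30 (g = -4 + 34 = 30)
((-11 - g) + S(-6 - 1*3))² = ((-11 - 1*30) + (-6 - 1*3)²)² = ((-11 - 30) + (-6 - 3)²)² = (-41 + (-9)²)² = (-41 + 81)² = 40² = 1600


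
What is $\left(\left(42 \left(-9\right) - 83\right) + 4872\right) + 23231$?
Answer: $27642$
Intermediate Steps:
$\left(\left(42 \left(-9\right) - 83\right) + 4872\right) + 23231 = \left(\left(-378 - 83\right) + 4872\right) + 23231 = \left(-461 + 4872\right) + 23231 = 4411 + 23231 = 27642$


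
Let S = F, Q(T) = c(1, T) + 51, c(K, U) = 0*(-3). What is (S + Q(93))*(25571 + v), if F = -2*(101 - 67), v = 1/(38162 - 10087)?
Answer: -12204399042/28075 ≈ -4.3471e+5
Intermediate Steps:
v = 1/28075 ≈ 3.5619e-5
c(K, U) = 0
F = -68 (F = -2*34 = -68)
Q(T) = 51 (Q(T) = 0 + 51 = 51)
S = -68
(S + Q(93))*(25571 + v) = (-68 + 51)*(25571 + 1/28075) = -17*717905826/28075 = -12204399042/28075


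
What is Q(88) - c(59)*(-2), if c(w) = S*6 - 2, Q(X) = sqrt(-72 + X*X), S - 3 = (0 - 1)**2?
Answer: 44 + 2*sqrt(1918) ≈ 131.59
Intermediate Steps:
S = 4 (S = 3 + (0 - 1)**2 = 3 + (-1)**2 = 3 + 1 = 4)
Q(X) = sqrt(-72 + X**2)
c(w) = 22 (c(w) = 4*6 - 2 = 24 - 2 = 22)
Q(88) - c(59)*(-2) = sqrt(-72 + 88**2) - 22*(-2) = sqrt(-72 + 7744) - 1*(-44) = sqrt(7672) + 44 = 2*sqrt(1918) + 44 = 44 + 2*sqrt(1918)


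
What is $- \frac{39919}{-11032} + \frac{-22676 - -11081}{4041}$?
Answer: $\frac{11132213}{14860104} \approx 0.74913$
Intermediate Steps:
$- \frac{39919}{-11032} + \frac{-22676 - -11081}{4041} = \left(-39919\right) \left(- \frac{1}{11032}\right) + \left(-22676 + 11081\right) \frac{1}{4041} = \frac{39919}{11032} - \frac{3865}{1347} = \frac{11132213}{14860104}$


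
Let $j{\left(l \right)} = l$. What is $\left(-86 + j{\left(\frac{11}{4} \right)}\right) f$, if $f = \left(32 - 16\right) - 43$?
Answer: $\frac{8991}{4} \approx 2247.8$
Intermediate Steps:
$f = -27$ ($f = 16 - 43 = -27$)
$\left(-86 + j{\left(\frac{11}{4} \right)}\right) f = \left(-86 + \frac{11}{4}\right) \left(-27\right) = \left(- \frac{333}{4}\right) \left(-27\right) = \frac{8991}{4}$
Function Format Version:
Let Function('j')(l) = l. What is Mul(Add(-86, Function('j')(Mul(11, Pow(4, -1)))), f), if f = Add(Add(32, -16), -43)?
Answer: Rational(8991, 4) ≈ 2247.8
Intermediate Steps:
f = -27 (f = Add(16, -43) = -27)
Mul(Add(-86, Function('j')(Mul(11, Pow(4, -1)))), f) = Mul(Add(-86, Mul(11, Pow(4, -1))), -27) = Mul(Add(-86, Mul(11, Rational(1, 4))), -27) = Mul(Add(-86, Rational(11, 4)), -27) = Mul(Rational(-333, 4), -27) = Rational(8991, 4)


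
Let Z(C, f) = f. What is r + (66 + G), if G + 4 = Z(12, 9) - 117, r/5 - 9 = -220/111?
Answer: -1211/111 ≈ -10.910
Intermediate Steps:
r = 3895/111 (r = 45 + 5*(-220/111) = 45 - 1100/111 = 3895/111 ≈ 35.090)
G = -112 (G = -4 + (9 - 117) = -4 - 108 = -112)
r + (66 + G) = 3895/111 + (66 - 112) = 3895/111 - 46 = -1211/111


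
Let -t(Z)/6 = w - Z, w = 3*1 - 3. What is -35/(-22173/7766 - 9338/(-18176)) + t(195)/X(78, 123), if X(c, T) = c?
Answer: 494894083/16524877 ≈ 29.948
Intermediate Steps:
w = 0 (w = 3 - 3 = 0)
t(Z) = 6*Z (t(Z) = -6*(0 - Z) = -(-6)*Z = 6*Z)
-35/(-22173/7766 - 9338/(-18176)) + t(195)/X(78, 123) = -35/(-22173/7766 - 9338/(-18176)) + (6*195)/78 = -35/(-22173*1/7766 - 9338*(-1/18176)) + 1170*(1/78) = -35/(-22173/7766 + 4669/9088) + 15 = -35/(-82624385/35288704) + 15 = -35*(-35288704/82624385) + 15 = 247020928/16524877 + 15 = 494894083/16524877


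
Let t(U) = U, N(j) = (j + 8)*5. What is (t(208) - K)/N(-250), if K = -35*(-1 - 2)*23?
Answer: 2207/1210 ≈ 1.8240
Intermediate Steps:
N(j) = 40 + 5*j (N(j) = (8 + j)*5 = 40 + 5*j)
K = 2415 (K = -35*(-3)*23 = 105*23 = 2415)
(t(208) - K)/N(-250) = (208 - 1*2415)/(40 + 5*(-250)) = (208 - 2415)/(40 - 1250) = -2207/(-1210) = -2207*(-1/1210) = 2207/1210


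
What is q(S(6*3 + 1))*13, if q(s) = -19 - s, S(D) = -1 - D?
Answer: 13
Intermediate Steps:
q(S(6*3 + 1))*13 = (-19 - (-1 - (6*3 + 1)))*13 = (-19 - (-1 - (18 + 1)))*13 = (-19 - (-1 - 1*19))*13 = (-19 - (-1 - 19))*13 = (-19 - 1*(-20))*13 = (-19 + 20)*13 = 1*13 = 13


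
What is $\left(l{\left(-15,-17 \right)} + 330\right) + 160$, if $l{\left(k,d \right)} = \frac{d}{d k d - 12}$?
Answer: $\frac{2130047}{4347} \approx 490.0$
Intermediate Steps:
$l{\left(k,d \right)} = \frac{d}{-12 + k d^{2}}$ ($l{\left(k,d \right)} = \frac{d}{k d^{2} - 12} = \frac{d}{-12 + k d^{2}}$)
$\left(l{\left(-15,-17 \right)} + 330\right) + 160 = \left(- \frac{17}{-12 - 15 \left(-17\right)^{2}} + 330\right) + 160 = \left(- \frac{17}{-12 - 4335} + 330\right) + 160 = \left(- \frac{17}{-4347} + 330\right) + 160 = \left(\left(-17\right) \left(- \frac{1}{4347}\right) + 330\right) + 160 = \left(\frac{17}{4347} + 330\right) + 160 = \frac{1434527}{4347} + 160 = \frac{2130047}{4347}$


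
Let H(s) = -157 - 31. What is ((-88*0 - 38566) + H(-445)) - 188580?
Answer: -227334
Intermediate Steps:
H(s) = -188
((-88*0 - 38566) + H(-445)) - 188580 = ((-88*0 - 38566) - 188) - 188580 = ((0 - 38566) - 188) - 188580 = (-38566 - 188) - 188580 = -38754 - 188580 = -227334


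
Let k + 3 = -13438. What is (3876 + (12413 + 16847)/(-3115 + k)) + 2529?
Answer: 26502980/4139 ≈ 6403.2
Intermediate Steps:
k = -13441 (k = -3 - 13438 = -13441)
(3876 + (12413 + 16847)/(-3115 + k)) + 2529 = (3876 + (12413 + 16847)/(-3115 - 13441)) + 2529 = (3876 + 29260/(-16556)) + 2529 = (3876 + 29260*(-1/16556)) + 2529 = (3876 - 7315/4139) + 2529 = 16035449/4139 + 2529 = 26502980/4139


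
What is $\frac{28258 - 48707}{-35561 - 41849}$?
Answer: $\frac{20449}{77410} \approx 0.26416$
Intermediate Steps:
$\frac{28258 - 48707}{-35561 - 41849} = - \frac{20449}{-77410} = \left(-20449\right) \left(- \frac{1}{77410}\right) = \frac{20449}{77410}$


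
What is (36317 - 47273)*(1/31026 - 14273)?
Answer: 808615061122/5171 ≈ 1.5638e+8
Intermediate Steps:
(36317 - 47273)*(1/31026 - 14273) = -10956*(1/31026 - 14273) = -10956*(-442834097/31026) = 808615061122/5171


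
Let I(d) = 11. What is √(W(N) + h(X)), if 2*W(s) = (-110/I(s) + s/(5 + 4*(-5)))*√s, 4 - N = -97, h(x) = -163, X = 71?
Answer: √(-146700 - 7530*√101)/30 ≈ 15.719*I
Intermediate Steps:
N = 101 (N = 4 - 1*(-97) = 4 + 97 = 101)
W(s) = √s*(-10 - s/15)/2 (W(s) = ((-110/11 + s/(5 + 4*(-5)))*√s)/2 = ((-110*1/11 + s/(5 - 20))*√s)/2 = ((-10 + s/(-15))*√s)/2 = ((-10 + s*(-1/15))*√s)/2 = ((-10 - s/15)*√s)/2 = (√s*(-10 - s/15))/2 = √s*(-10 - s/15)/2)
√(W(N) + h(X)) = √(√101*(-150 - 1*101)/30 - 163) = √(√101*(-150 - 101)/30 - 163) = √((1/30)*√101*(-251) - 163) = √(-251*√101/30 - 163) = √(-163 - 251*√101/30)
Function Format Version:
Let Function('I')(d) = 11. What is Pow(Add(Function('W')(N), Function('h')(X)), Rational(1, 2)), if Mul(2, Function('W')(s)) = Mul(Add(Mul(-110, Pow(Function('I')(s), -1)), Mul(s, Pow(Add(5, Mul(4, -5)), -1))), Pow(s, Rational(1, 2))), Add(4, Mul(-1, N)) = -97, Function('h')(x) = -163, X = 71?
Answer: Mul(Rational(1, 30), Pow(Add(-146700, Mul(-7530, Pow(101, Rational(1, 2)))), Rational(1, 2))) ≈ Mul(15.719, I)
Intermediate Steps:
N = 101 (N = Add(4, Mul(-1, -97)) = Add(4, 97) = 101)
Function('W')(s) = Mul(Rational(1, 2), Pow(s, Rational(1, 2)), Add(-10, Mul(Rational(-1, 15), s))) (Function('W')(s) = Mul(Rational(1, 2), Mul(Add(Mul(-110, Pow(11, -1)), Mul(s, Pow(Add(5, Mul(4, -5)), -1))), Pow(s, Rational(1, 2)))) = Mul(Rational(1, 2), Mul(Add(Mul(-110, Rational(1, 11)), Mul(s, Pow(Add(5, -20), -1))), Pow(s, Rational(1, 2)))) = Mul(Rational(1, 2), Mul(Add(-10, Mul(s, Pow(-15, -1))), Pow(s, Rational(1, 2)))) = Mul(Rational(1, 2), Mul(Add(-10, Mul(s, Rational(-1, 15))), Pow(s, Rational(1, 2)))) = Mul(Rational(1, 2), Mul(Add(-10, Mul(Rational(-1, 15), s)), Pow(s, Rational(1, 2)))) = Mul(Rational(1, 2), Mul(Pow(s, Rational(1, 2)), Add(-10, Mul(Rational(-1, 15), s)))) = Mul(Rational(1, 2), Pow(s, Rational(1, 2)), Add(-10, Mul(Rational(-1, 15), s))))
Pow(Add(Function('W')(N), Function('h')(X)), Rational(1, 2)) = Pow(Add(Mul(Rational(1, 30), Pow(101, Rational(1, 2)), Add(-150, Mul(-1, 101))), -163), Rational(1, 2)) = Pow(Add(Mul(Rational(1, 30), Pow(101, Rational(1, 2)), Add(-150, -101)), -163), Rational(1, 2)) = Pow(Add(Mul(Rational(1, 30), Pow(101, Rational(1, 2)), -251), -163), Rational(1, 2)) = Pow(Add(Mul(Rational(-251, 30), Pow(101, Rational(1, 2))), -163), Rational(1, 2)) = Pow(Add(-163, Mul(Rational(-251, 30), Pow(101, Rational(1, 2)))), Rational(1, 2))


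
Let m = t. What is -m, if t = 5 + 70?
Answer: -75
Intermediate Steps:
t = 75
m = 75
-m = -1*75 = -75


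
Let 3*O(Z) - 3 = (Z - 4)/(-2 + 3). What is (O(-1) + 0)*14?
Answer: -28/3 ≈ -9.3333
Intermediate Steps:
O(Z) = -⅓ + Z/3 (O(Z) = 1 + ((Z - 4)/(-2 + 3))/3 = 1 + ((-4 + Z)/1)/3 = 1 + ((-4 + Z)*1)/3 = 1 + (-4 + Z)/3 = 1 + (-4/3 + Z/3) = -⅓ + Z/3)
(O(-1) + 0)*14 = ((-⅓ + (⅓)*(-1)) + 0)*14 = ((-⅓ - ⅓) + 0)*14 = (-⅔ + 0)*14 = -⅔*14 = -28/3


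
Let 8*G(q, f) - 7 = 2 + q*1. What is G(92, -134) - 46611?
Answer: -372787/8 ≈ -46598.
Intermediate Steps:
G(q, f) = 9/8 + q/8 (G(q, f) = 7/8 + (2 + q*1)/8 = 7/8 + (2 + q)/8 = 7/8 + (1/4 + q/8) = 9/8 + q/8)
G(92, -134) - 46611 = (9/8 + (1/8)*92) - 46611 = (9/8 + 23/2) - 46611 = 101/8 - 46611 = -372787/8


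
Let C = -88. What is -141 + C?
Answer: -229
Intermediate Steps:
-141 + C = -141 - 88 = -229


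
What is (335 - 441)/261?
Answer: -106/261 ≈ -0.40613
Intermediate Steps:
(335 - 441)/261 = -106*1/261 = -106/261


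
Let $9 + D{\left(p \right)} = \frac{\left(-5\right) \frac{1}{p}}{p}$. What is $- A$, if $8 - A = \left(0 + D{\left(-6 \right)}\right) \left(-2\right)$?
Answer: $\frac{185}{18} \approx 10.278$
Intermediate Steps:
$D{\left(p \right)} = -9 - \frac{5}{p^{2}}$ ($D{\left(p \right)} = -9 + \frac{\left(-5\right) \frac{1}{p}}{p} = -9 - \frac{5}{p^{2}}$)
$A = - \frac{185}{18}$ ($A = 8 - \left(0 - \left(9 + \frac{5}{36}\right)\right) \left(-2\right) = 8 - \left(0 - \frac{329}{36}\right) \left(-2\right) = 8 - \left(- \frac{329}{36}\right) \left(-2\right) = 8 - \frac{329}{18} = - \frac{185}{18} \approx -10.278$)
$- A = \left(-1\right) \left(- \frac{185}{18}\right) = \frac{185}{18}$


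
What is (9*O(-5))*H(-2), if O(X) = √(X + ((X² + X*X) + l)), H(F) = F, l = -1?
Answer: -36*√11 ≈ -119.40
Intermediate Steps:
O(X) = √(-1 + X + 2*X²) (O(X) = √(X + ((X² + X*X) - 1)) = √(X + ((X² + X²) - 1)) = √(X + (2*X² - 1)) = √(X + (-1 + 2*X²)) = √(-1 + X + 2*X²))
(9*O(-5))*H(-2) = (9*√(-1 - 5 + 2*(-5)²))*(-2) = (9*√(-1 - 5 + 2*25))*(-2) = (9*√(-1 - 5 + 50))*(-2) = (9*√44)*(-2) = (9*(2*√11))*(-2) = (18*√11)*(-2) = -36*√11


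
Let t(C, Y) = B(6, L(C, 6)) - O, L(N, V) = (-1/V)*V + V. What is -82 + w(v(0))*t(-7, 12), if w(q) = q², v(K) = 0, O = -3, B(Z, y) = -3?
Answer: -82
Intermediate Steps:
L(N, V) = -1 + V
t(C, Y) = 0 (t(C, Y) = -3 - 1*(-3) = -3 + 3 = 0)
-82 + w(v(0))*t(-7, 12) = -82 + 0²*0 = -82 + 0*0 = -82 + 0 = -82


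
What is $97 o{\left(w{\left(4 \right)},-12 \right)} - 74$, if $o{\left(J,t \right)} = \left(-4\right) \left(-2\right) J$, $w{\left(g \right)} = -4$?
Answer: $-3178$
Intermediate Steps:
$o{\left(J,t \right)} = 8 J$
$97 o{\left(w{\left(4 \right)},-12 \right)} - 74 = 97 \cdot 8 \left(-4\right) - 74 = 97 \left(-32\right) - 74 = -3104 - 74 = -3178$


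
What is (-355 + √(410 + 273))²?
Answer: (355 - √683)² ≈ 1.0815e+5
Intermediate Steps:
(-355 + √(410 + 273))² = (-355 + √683)²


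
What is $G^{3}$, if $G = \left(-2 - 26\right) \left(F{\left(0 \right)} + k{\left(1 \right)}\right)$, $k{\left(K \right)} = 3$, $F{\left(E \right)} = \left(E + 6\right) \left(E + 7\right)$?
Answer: $-2000376000$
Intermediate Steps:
$F{\left(E \right)} = \left(6 + E\right) \left(7 + E\right)$
$G = -1260$ ($G = \left(-2 - 26\right) \left(\left(42 + 0^{2} + 13 \cdot 0\right) + 3\right) = - 28 \left(\left(42 + 0 + 0\right) + 3\right) = - 28 \left(42 + 3\right) = \left(-28\right) 45 = -1260$)
$G^{3} = \left(-1260\right)^{3} = -2000376000$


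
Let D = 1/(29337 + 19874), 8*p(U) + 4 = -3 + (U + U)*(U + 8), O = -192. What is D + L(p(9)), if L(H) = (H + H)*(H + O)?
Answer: -18201328061/1574752 ≈ -11558.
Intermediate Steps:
p(U) = -7/8 + U*(8 + U)/4 (p(U) = -½ + (-3 + (U + U)*(U + 8))/8 = -½ + (-3 + (2*U)*(8 + U))/8 = -½ + (-3 + 2*U*(8 + U))/8 = -½ + (-3/8 + U*(8 + U)/4) = -7/8 + U*(8 + U)/4)
L(H) = 2*H*(-192 + H) (L(H) = (H + H)*(H - 192) = (2*H)*(-192 + H) = 2*H*(-192 + H))
D = 1/49211 ≈ 2.0321e-5
D + L(p(9)) = 1/49211 + 2*(-7/8 + 2*9 + (¼)*9²)*(-192 + (-7/8 + 2*9 + (¼)*9²)) = 1/49211 + 2*(-7/8 + 18 + (¼)*81)*(-192 + (-7/8 + 18 + (¼)*81)) = 1/49211 + 2*(-7/8 + 18 + 81/4)*(-192 + (-7/8 + 18 + 81/4)) = 1/49211 + 2*(299/8)*(-192 + 299/8) = 1/49211 + 2*(299/8)*(-1237/8) = 1/49211 - 369863/32 = -18201328061/1574752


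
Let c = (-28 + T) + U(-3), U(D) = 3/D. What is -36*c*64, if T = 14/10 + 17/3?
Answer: 252672/5 ≈ 50534.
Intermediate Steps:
T = 106/15 (T = 14*(⅒) + 17*(⅓) = 7/5 + 17/3 = 106/15 ≈ 7.0667)
c = -329/15 (c = (-28 + 106/15) + 3/(-3) = -314/15 + 3*(-⅓) = -314/15 - 1 = -329/15 ≈ -21.933)
-36*c*64 = -36*(-329/15)*64 = (3948/5)*64 = 252672/5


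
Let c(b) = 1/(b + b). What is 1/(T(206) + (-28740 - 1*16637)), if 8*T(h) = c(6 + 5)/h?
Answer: -36256/1645188511 ≈ -2.2038e-5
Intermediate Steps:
c(b) = 1/(2*b)
T(h) = 1/(176*h) (T(h) = ((1/(2*(6 + 5)))/h)/8 = (((½)/11)/h)/8 = (((½)*(1/11))/h)/8 = (1/(22*h))/8 = 1/(176*h))
1/(T(206) + (-28740 - 1*16637)) = 1/((1/176)/206 + (-28740 - 1*16637)) = 1/((1/176)*(1/206) + (-28740 - 16637)) = 1/(1/36256 - 45377) = 1/(-1645188511/36256) = -36256/1645188511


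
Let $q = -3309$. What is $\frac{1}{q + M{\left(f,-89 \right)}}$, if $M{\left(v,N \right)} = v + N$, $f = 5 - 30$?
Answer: $- \frac{1}{3423} \approx -0.00029214$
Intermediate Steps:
$f = -25$ ($f = 5 - 30 = -25$)
$M{\left(v,N \right)} = N + v$
$\frac{1}{q + M{\left(f,-89 \right)}} = \frac{1}{-3309 - 114} = \frac{1}{-3423} = - \frac{1}{3423}$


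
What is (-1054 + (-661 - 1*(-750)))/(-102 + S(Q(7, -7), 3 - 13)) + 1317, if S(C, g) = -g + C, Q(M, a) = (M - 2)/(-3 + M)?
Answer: 481931/363 ≈ 1327.6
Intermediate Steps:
Q(M, a) = (-2 + M)/(-3 + M)
S(C, g) = C - g
(-1054 + (-661 - 1*(-750)))/(-102 + S(Q(7, -7), 3 - 13)) + 1317 = (-1054 + (-661 - 1*(-750)))/(-102 + ((-2 + 7)/(-3 + 7) - (3 - 13))) + 1317 = (-1054 + (-661 + 750))/(-102 + (5/4 - 1*(-10))) + 1317 = (-1054 + 89)/(-102 + ((¼)*5 + 10)) + 1317 = -965/(-102 + (5/4 + 10)) + 1317 = -965/(-102 + 45/4) + 1317 = -965/(-363/4) + 1317 = -965*(-4/363) + 1317 = 3860/363 + 1317 = 481931/363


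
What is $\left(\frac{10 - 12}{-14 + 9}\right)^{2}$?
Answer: $\frac{4}{25} \approx 0.16$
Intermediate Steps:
$\left(\frac{10 - 12}{-14 + 9}\right)^{2} = \left(- \frac{2}{-5}\right)^{2} = \left(\left(-2\right) \left(- \frac{1}{5}\right)\right)^{2} = \left(\frac{2}{5}\right)^{2} = \frac{4}{25}$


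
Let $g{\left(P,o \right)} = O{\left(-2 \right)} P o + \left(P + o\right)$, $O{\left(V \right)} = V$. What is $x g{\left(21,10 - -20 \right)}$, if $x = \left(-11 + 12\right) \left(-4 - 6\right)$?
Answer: $12090$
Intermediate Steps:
$x = -10$ ($x = 1 \left(-10\right) = -10$)
$g{\left(P,o \right)} = P + o - 2 P o$ ($g{\left(P,o \right)} = - 2 P o + \left(P + o\right) = P + o - 2 P o$)
$x g{\left(21,10 - -20 \right)} = - 10 \left(21 + \left(10 - -20\right) - 42 \left(10 - -20\right)\right) = - 10 \left(21 + \left(10 + 20\right) - 42 \left(10 + 20\right)\right) = - 10 \left(21 + 30 - 42 \cdot 30\right) = - 10 \left(21 + 30 - 1260\right) = \left(-10\right) \left(-1209\right) = 12090$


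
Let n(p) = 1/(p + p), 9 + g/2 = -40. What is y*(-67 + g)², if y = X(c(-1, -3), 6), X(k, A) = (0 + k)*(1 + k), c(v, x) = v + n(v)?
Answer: 81675/4 ≈ 20419.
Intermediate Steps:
g = -98 (g = -18 + 2*(-40) = -18 - 80 = -98)
n(p) = 1/(2*p)
c(v, x) = v + 1/(2*v)
X(k, A) = k*(1 + k)
y = ¾ (y = (-1 + (½)/(-1))*(1 + (-1 + (½)/(-1))) = (-1 + (½)*(-1))*(1 + (-1 + (½)*(-1))) = (-1 - ½)*(1 + (-1 - ½)) = -3*(1 - 3/2)/2 = -3/2*(-½) = ¾ ≈ 0.75000)
y*(-67 + g)² = 3*(-67 - 98)²/4 = (¾)*(-165)² = (¾)*27225 = 81675/4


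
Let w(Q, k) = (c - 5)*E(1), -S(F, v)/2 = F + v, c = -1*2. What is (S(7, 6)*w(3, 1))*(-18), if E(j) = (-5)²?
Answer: -81900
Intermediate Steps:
c = -2
E(j) = 25
S(F, v) = -2*F - 2*v (S(F, v) = -2*(F + v) = -2*F - 2*v)
w(Q, k) = -175 (w(Q, k) = (-2 - 5)*25 = -7*25 = -175)
(S(7, 6)*w(3, 1))*(-18) = ((-2*7 - 2*6)*(-175))*(-18) = ((-14 - 12)*(-175))*(-18) = -26*(-175)*(-18) = 4550*(-18) = -81900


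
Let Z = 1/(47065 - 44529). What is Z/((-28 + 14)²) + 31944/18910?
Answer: 7938987887/4699664480 ≈ 1.6893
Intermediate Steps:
Z = 1/2536 ≈ 0.00039432
Z/((-28 + 14)²) + 31944/18910 = 1/(2536*((-28 + 14)²)) + 31944/18910 = 1/(2536*((-14)²)) + 31944*(1/18910) = (1/2536)/196 + 15972/9455 = (1/2536)*(1/196) + 15972/9455 = 1/497056 + 15972/9455 = 7938987887/4699664480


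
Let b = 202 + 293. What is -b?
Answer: -495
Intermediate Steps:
b = 495
-b = -1*495 = -495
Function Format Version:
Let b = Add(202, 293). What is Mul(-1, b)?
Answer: -495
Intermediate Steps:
b = 495
Mul(-1, b) = Mul(-1, 495) = -495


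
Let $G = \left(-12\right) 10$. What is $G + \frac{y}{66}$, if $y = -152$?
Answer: $- \frac{4036}{33} \approx -122.3$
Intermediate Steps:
$G = -120$
$G + \frac{y}{66} = -120 + \frac{1}{66} \left(-152\right) = -120 - \frac{76}{33} = - \frac{4036}{33}$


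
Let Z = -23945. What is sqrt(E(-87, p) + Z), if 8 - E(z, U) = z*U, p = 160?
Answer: 3*I*sqrt(1113) ≈ 100.08*I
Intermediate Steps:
E(z, U) = 8 - U*z (E(z, U) = 8 - z*U = 8 - U*z)
sqrt(E(-87, p) + Z) = sqrt((8 - 1*160*(-87)) - 23945) = sqrt((8 + 13920) - 23945) = sqrt(13928 - 23945) = sqrt(-10017) = 3*I*sqrt(1113)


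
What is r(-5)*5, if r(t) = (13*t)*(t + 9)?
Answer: -1300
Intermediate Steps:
r(t) = 13*t*(9 + t) (r(t) = (13*t)*(9 + t) = 13*t*(9 + t))
r(-5)*5 = (13*(-5)*(9 - 5))*5 = (13*(-5)*4)*5 = -260*5 = -1300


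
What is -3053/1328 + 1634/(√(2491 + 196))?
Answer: -3053/1328 + 1634*√2687/2687 ≈ 29.223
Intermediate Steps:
-3053/1328 + 1634/(√(2491 + 196)) = -3053*1/1328 + 1634/(√2687) = -3053/1328 + 1634*(√2687/2687) = -3053/1328 + 1634*√2687/2687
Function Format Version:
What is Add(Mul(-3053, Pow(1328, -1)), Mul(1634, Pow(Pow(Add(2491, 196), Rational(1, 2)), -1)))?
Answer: Add(Rational(-3053, 1328), Mul(Rational(1634, 2687), Pow(2687, Rational(1, 2)))) ≈ 29.223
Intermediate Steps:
Add(Mul(-3053, Pow(1328, -1)), Mul(1634, Pow(Pow(Add(2491, 196), Rational(1, 2)), -1))) = Add(Mul(-3053, Rational(1, 1328)), Mul(1634, Pow(Pow(2687, Rational(1, 2)), -1))) = Add(Rational(-3053, 1328), Mul(1634, Mul(Rational(1, 2687), Pow(2687, Rational(1, 2))))) = Add(Rational(-3053, 1328), Mul(Rational(1634, 2687), Pow(2687, Rational(1, 2))))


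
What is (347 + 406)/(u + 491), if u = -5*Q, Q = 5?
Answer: 753/466 ≈ 1.6159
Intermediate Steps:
u = -25 (u = -5*5 = -25)
(347 + 406)/(u + 491) = (347 + 406)/(-25 + 491) = 753/466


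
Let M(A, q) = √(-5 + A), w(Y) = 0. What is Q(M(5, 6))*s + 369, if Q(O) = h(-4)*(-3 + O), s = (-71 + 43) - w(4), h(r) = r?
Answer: 33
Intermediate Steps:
s = -28 (s = (-71 + 43) - 1*0 = -28 + 0 = -28)
Q(O) = 12 - 4*O (Q(O) = -4*(-3 + O) = 12 - 4*O)
Q(M(5, 6))*s + 369 = (12 - 4*√(-5 + 5))*(-28) + 369 = (12 - 4*√0)*(-28) + 369 = (12 - 4*0)*(-28) + 369 = (12 + 0)*(-28) + 369 = 12*(-28) + 369 = -336 + 369 = 33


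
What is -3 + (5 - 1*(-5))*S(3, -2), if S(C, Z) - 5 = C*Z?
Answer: -13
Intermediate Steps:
S(C, Z) = 5 + C*Z
-3 + (5 - 1*(-5))*S(3, -2) = -3 + (5 - 1*(-5))*(5 + 3*(-2)) = -3 + (5 + 5)*(5 - 6) = -3 + 10*(-1) = -3 - 10 = -13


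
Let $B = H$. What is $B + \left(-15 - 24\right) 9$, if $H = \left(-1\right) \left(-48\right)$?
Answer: $-303$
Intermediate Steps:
$H = 48$
$B = 48$
$B + \left(-15 - 24\right) 9 = 48 + \left(-15 - 24\right) 9 = 48 - 351 = -303$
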